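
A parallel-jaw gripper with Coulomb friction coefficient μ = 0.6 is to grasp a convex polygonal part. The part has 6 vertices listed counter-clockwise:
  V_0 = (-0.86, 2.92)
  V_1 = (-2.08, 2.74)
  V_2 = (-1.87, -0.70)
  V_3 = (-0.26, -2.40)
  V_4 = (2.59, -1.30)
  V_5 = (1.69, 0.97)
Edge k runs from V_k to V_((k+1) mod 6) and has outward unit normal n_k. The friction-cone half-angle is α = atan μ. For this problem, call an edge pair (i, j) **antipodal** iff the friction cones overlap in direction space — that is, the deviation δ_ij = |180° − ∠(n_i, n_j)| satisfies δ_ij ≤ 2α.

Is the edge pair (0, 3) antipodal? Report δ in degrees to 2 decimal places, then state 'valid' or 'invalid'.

α = atan 0.6 = 30.96°;  2α = 61.93°
edge 0: e_0 = (-1.22, -0.18);  n_0 = (-0.1460, +0.9893)
edge 3: e_3 = (+2.85, +1.10);  n_3 = (+0.3601, -0.9329)
∠(n_0, n_3) = 167.29°
δ = |180° − 167.29°| = 12.71°
12.71° ≤ 2α = 61.93°  →  valid

δ = 12.71°, valid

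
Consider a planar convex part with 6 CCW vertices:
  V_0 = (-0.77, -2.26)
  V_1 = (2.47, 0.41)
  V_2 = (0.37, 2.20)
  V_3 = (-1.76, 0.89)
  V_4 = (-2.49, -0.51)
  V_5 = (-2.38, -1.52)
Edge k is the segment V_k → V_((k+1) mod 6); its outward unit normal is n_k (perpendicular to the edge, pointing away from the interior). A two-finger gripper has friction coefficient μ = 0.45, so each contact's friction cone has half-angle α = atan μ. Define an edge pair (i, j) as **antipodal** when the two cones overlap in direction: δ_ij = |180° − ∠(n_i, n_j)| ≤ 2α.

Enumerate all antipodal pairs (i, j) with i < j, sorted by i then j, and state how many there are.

α = atan 0.45 = 24.23°;  2α = 48.46°
n_0 = (+0.6360, -0.7717)
n_1 = (+0.6487, +0.7610)
n_2 = (-0.5239, +0.8518)
n_3 = (-0.8867, +0.4623)
n_4 = (-0.9941, -0.1083)
n_5 = (-0.4176, -0.9086)
  (0,1): δ = 79.93°  ·
  (0,2): δ = 7.90°  ✓
  (0,3): δ = 22.97°  ✓
  (0,4): δ = 56.72°  ·
  (0,5): δ = 115.82°  ·
  (1,2): δ = 107.96°  ·
  (1,3): δ = 77.10°  ·
  (1,4): δ = 43.34°  ✓
  (1,5): δ = 15.76°  ✓
  (2,3): δ = 149.13°  ·
  (2,4): δ = 115.38°  ·
  (2,5): δ = 56.28°  ·
  (3,4): δ = 146.25°  ·
  (3,5): δ = 87.15°  ·
  (4,5): δ = 120.90°  ·
antipodal pairs: 4

count = 4; pairs: (0,2), (0,3), (1,4), (1,5)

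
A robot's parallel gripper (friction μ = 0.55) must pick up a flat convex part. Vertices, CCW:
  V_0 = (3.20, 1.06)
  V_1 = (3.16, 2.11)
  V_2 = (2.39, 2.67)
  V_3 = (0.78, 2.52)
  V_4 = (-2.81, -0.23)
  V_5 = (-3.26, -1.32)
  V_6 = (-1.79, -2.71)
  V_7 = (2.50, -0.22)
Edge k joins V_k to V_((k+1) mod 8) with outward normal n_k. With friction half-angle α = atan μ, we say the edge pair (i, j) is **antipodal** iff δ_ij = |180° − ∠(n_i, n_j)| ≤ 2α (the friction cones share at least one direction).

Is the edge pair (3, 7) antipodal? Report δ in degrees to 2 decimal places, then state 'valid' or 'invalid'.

δ = 23.87°, valid

α = atan 0.55 = 28.81°;  2α = 57.62°
edge 3: e_3 = (-3.59, -2.75);  n_3 = (-0.6081, +0.7939)
edge 7: e_7 = (+0.70, +1.28);  n_7 = (+0.8774, -0.4798)
∠(n_3, n_7) = 156.13°
δ = |180° − 156.13°| = 23.87°
23.87° ≤ 2α = 57.62°  →  valid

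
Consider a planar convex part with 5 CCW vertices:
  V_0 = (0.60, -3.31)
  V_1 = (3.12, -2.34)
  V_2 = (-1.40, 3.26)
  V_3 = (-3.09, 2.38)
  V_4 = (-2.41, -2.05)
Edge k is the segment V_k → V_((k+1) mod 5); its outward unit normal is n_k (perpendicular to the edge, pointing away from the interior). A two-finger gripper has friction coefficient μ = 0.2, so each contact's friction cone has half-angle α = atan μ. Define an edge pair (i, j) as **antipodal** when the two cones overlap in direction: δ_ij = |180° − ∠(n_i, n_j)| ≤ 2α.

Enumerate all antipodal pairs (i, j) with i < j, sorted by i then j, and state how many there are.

α = atan 0.2 = 11.31°;  2α = 22.62°
n_0 = (+0.3592, -0.9333)
n_1 = (+0.7782, +0.6281)
n_2 = (-0.4618, +0.8870)
n_3 = (-0.9884, -0.1517)
n_4 = (-0.3861, -0.9224)
  (0,1): δ = 72.14°  ·
  (0,2): δ = 6.45°  ✓
  (0,3): δ = 77.67°  ·
  (0,4): δ = 136.23°  ·
  (1,2): δ = 101.40°  ·
  (1,3): δ = 30.18°  ·
  (1,4): δ = 28.38°  ·
  (2,3): δ = 108.78°  ·
  (2,4): δ = 50.22°  ·
  (3,4): δ = 121.44°  ·
antipodal pairs: 1

count = 1; pairs: (0,2)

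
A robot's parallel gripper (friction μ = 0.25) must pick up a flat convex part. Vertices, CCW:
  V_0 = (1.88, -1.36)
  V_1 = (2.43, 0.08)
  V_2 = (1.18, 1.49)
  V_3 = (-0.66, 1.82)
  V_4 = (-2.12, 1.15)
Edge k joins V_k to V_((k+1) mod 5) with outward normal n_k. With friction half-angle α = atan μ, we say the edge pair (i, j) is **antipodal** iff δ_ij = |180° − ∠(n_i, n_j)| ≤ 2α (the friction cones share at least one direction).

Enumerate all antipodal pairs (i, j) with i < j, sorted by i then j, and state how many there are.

α = atan 0.25 = 14.04°;  2α = 28.07°
n_0 = (+0.9342, -0.3568)
n_1 = (+0.7483, +0.6634)
n_2 = (+0.1765, +0.9843)
n_3 = (-0.4171, +0.9089)
n_4 = (-0.5315, -0.8470)
  (0,1): δ = 117.54°  ·
  (0,2): δ = 79.26°  ·
  (0,3): δ = 44.45°  ·
  (0,4): δ = 78.80°  ·
  (1,2): δ = 141.73°  ·
  (1,3): δ = 106.91°  ·
  (1,4): δ = 16.33°  ✓
  (2,3): δ = 145.18°  ·
  (2,4): δ = 21.94°  ✓
  (3,4): δ = 56.76°  ·
antipodal pairs: 2

count = 2; pairs: (1,4), (2,4)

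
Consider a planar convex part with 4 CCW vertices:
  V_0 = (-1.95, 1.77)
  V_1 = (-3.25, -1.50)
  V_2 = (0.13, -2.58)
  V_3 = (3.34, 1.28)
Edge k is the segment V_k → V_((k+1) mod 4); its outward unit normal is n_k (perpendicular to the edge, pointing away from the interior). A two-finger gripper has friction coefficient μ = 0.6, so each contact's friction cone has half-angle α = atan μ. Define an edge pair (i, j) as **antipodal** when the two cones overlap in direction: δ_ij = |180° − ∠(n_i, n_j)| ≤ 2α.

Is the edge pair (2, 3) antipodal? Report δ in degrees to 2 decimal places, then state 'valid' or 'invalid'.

α = atan 0.6 = 30.96°;  2α = 61.93°
edge 2: e_2 = (+3.21, +3.86);  n_2 = (+0.7689, -0.6394)
edge 3: e_3 = (-5.29, +0.49);  n_3 = (+0.0922, +0.9957)
∠(n_2, n_3) = 124.46°
δ = |180° − 124.46°| = 55.54°
55.54° ≤ 2α = 61.93°  →  valid

δ = 55.54°, valid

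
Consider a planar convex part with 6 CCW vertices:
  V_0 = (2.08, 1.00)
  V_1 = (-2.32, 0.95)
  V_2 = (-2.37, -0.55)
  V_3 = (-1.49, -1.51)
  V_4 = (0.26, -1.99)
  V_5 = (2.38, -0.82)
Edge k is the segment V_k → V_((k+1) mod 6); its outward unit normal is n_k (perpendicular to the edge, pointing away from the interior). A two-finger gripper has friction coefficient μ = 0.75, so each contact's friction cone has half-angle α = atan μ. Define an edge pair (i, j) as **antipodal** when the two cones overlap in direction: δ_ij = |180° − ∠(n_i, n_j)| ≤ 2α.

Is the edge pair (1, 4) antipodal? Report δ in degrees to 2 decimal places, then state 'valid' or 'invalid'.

α = atan 0.75 = 36.87°;  2α = 73.74°
edge 1: e_1 = (-0.05, -1.50);  n_1 = (-0.9994, +0.0333)
edge 4: e_4 = (+2.12, +1.17);  n_4 = (+0.4832, -0.8755)
∠(n_1, n_4) = 120.80°
δ = |180° − 120.80°| = 59.20°
59.20° ≤ 2α = 73.74°  →  valid

δ = 59.20°, valid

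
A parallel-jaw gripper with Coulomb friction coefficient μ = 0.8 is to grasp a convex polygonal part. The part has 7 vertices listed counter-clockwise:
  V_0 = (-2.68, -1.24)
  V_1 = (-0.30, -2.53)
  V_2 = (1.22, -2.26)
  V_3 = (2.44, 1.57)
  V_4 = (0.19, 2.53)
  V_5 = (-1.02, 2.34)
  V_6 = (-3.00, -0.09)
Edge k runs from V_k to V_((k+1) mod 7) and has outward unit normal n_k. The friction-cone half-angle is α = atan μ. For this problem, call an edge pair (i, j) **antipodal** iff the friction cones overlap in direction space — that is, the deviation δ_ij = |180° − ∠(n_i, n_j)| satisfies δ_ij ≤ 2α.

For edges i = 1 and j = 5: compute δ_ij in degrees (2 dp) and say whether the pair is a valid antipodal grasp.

δ = 40.75°, valid

α = atan 0.8 = 38.66°;  2α = 77.32°
edge 1: e_1 = (+1.52, +0.27);  n_1 = (+0.1749, -0.9846)
edge 5: e_5 = (-1.98, -2.43);  n_5 = (-0.7752, +0.6317)
∠(n_1, n_5) = 139.25°
δ = |180° − 139.25°| = 40.75°
40.75° ≤ 2α = 77.32°  →  valid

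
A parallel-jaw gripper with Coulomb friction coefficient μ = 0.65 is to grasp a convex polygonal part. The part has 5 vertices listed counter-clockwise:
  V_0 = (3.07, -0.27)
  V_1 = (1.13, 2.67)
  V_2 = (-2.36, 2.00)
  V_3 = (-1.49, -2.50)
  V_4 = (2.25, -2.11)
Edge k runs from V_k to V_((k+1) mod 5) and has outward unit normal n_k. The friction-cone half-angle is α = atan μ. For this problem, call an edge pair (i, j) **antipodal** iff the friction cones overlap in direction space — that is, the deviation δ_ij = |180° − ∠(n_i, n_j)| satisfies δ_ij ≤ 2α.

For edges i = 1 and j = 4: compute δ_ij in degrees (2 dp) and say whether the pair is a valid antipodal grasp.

δ = 55.11°, valid

α = atan 0.65 = 33.02°;  2α = 66.05°
edge 1: e_1 = (-3.49, -0.67);  n_1 = (-0.1885, +0.9821)
edge 4: e_4 = (+0.82, +1.84);  n_4 = (+0.9134, -0.4071)
∠(n_1, n_4) = 124.89°
δ = |180° − 124.89°| = 55.11°
55.11° ≤ 2α = 66.05°  →  valid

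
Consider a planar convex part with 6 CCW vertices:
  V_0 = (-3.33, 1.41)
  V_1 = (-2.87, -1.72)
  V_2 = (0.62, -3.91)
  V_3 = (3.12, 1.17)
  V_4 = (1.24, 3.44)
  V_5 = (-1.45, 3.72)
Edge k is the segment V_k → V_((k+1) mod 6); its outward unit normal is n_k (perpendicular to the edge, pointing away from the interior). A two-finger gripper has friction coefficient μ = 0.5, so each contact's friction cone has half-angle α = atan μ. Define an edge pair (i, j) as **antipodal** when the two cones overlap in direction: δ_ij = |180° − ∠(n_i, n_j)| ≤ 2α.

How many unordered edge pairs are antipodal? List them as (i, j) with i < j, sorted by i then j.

α = atan 0.5 = 26.57°;  2α = 53.13°
n_0 = (-0.9894, -0.1454)
n_1 = (-0.5315, -0.8470)
n_2 = (+0.8972, -0.4416)
n_3 = (+0.7702, +0.6378)
n_4 = (+0.1035, +0.9946)
n_5 = (-0.7756, +0.6312)
  (0,1): δ = 130.47°  ·
  (0,2): δ = 34.56°  ✓
  (0,3): δ = 31.27°  ✓
  (0,4): δ = 75.70°  ·
  (0,5): δ = 132.50°  ·
  (1,2): δ = 84.09°  ·
  (1,3): δ = 18.26°  ✓
  (1,4): δ = 26.17°  ✓
  (1,5): δ = 82.97°  ·
  (2,3): δ = 114.17°  ·
  (2,4): δ = 69.74°  ·
  (2,5): δ = 12.94°  ✓
  (3,4): δ = 135.57°  ·
  (3,5): δ = 78.77°  ·
  (4,5): δ = 123.20°  ·
antipodal pairs: 5

count = 5; pairs: (0,2), (0,3), (1,3), (1,4), (2,5)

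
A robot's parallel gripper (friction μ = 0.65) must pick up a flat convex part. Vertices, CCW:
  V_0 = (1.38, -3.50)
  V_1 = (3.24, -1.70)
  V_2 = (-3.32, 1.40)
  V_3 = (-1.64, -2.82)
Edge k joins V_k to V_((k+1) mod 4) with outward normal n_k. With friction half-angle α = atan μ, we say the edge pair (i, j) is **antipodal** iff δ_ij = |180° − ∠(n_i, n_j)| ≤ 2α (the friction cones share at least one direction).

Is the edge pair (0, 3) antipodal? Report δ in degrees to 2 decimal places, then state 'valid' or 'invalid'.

α = atan 0.65 = 33.02°;  2α = 66.05°
edge 0: e_0 = (+1.86, +1.80);  n_0 = (+0.6954, -0.7186)
edge 3: e_3 = (+3.02, -0.68);  n_3 = (-0.2197, -0.9756)
∠(n_0, n_3) = 56.75°
δ = |180° − 56.75°| = 123.25°
123.25° > 2α = 66.05°  →  invalid

δ = 123.25°, invalid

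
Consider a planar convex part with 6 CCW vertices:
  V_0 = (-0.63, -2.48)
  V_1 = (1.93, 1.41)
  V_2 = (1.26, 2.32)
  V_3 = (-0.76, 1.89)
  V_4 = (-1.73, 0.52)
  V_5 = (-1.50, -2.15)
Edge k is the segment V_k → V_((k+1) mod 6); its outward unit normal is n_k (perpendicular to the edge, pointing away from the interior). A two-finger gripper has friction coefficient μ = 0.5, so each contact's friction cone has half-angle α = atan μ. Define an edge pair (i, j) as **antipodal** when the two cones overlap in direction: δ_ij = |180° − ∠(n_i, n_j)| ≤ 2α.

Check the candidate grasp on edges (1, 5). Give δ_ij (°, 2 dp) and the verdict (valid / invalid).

α = atan 0.5 = 26.57°;  2α = 53.13°
edge 1: e_1 = (-0.67, +0.91);  n_1 = (+0.8053, +0.5929)
edge 5: e_5 = (+0.87, -0.33);  n_5 = (-0.3547, -0.9350)
∠(n_1, n_5) = 147.14°
δ = |180° − 147.14°| = 32.86°
32.86° ≤ 2α = 53.13°  →  valid

δ = 32.86°, valid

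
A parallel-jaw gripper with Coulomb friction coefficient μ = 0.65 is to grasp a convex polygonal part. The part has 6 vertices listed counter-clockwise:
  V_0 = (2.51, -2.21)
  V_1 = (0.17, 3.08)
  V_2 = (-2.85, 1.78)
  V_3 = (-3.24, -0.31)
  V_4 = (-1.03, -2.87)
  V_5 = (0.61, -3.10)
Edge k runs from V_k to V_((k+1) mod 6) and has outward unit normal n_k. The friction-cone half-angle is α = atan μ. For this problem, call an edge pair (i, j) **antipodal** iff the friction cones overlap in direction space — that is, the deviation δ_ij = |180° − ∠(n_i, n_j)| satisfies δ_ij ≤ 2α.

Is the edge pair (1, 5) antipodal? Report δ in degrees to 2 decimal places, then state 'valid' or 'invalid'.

α = atan 0.65 = 33.02°;  2α = 66.05°
edge 1: e_1 = (-3.02, -1.30);  n_1 = (-0.3954, +0.9185)
edge 5: e_5 = (+1.90, +0.89);  n_5 = (+0.4242, -0.9056)
∠(n_1, n_5) = 178.19°
δ = |180° − 178.19°| = 1.81°
1.81° ≤ 2α = 66.05°  →  valid

δ = 1.81°, valid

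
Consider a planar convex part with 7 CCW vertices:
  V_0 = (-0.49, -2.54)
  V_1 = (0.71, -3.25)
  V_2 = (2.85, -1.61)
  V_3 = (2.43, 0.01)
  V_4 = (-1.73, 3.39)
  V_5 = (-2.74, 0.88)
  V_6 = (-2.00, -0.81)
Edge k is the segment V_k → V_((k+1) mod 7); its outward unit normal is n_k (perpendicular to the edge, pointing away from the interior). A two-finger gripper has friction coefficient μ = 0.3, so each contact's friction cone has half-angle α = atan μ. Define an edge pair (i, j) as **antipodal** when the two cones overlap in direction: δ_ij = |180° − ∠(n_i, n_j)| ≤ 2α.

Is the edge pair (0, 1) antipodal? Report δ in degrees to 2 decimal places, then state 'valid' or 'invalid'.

δ = 111.92°, invalid

α = atan 0.3 = 16.70°;  2α = 33.40°
edge 0: e_0 = (+1.20, -0.71);  n_0 = (-0.5092, -0.8606)
edge 1: e_1 = (+2.14, +1.64);  n_1 = (+0.6083, -0.7937)
∠(n_0, n_1) = 68.08°
δ = |180° − 68.08°| = 111.92°
111.92° > 2α = 33.40°  →  invalid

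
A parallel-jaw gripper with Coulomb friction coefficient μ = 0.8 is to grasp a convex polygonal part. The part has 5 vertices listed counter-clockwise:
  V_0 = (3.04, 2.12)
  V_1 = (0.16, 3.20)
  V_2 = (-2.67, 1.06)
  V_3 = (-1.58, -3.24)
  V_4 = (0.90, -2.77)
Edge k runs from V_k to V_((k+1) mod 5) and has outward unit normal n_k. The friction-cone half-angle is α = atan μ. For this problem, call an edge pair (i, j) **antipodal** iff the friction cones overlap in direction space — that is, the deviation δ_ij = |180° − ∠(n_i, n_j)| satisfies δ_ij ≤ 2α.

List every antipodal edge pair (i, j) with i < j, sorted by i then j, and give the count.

α = atan 0.8 = 38.66°;  2α = 77.32°
n_0 = (+0.3511, +0.9363)
n_1 = (-0.6032, +0.7976)
n_2 = (-0.9693, -0.2457)
n_3 = (+0.1862, -0.9825)
n_4 = (+0.9161, -0.4009)
  (0,1): δ = 122.35°  ·
  (0,2): δ = 55.22°  ✓
  (0,3): δ = 31.29°  ✓
  (0,4): δ = 86.92°  ·
  (1,2): δ = 112.87°  ·
  (1,3): δ = 26.36°  ✓
  (1,4): δ = 29.27°  ✓
  (2,3): δ = 93.49°  ·
  (2,4): δ = 37.86°  ✓
  (3,4): δ = 124.37°  ·
antipodal pairs: 5

count = 5; pairs: (0,2), (0,3), (1,3), (1,4), (2,4)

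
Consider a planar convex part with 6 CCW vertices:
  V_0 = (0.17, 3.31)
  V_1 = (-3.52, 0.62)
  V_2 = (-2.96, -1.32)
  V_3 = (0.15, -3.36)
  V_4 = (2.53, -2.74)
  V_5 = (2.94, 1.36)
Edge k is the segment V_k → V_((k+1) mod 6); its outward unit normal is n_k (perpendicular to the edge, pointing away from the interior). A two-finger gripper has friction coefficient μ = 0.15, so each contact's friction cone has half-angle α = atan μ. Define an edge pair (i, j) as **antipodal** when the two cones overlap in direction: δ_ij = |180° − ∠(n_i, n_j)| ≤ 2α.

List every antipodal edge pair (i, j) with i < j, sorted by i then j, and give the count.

count = 1; pairs: (2,5)

α = atan 0.15 = 8.53°;  2α = 17.06°
n_0 = (-0.5891, +0.8081)
n_1 = (-0.9608, -0.2773)
n_2 = (-0.5485, -0.8362)
n_3 = (+0.2521, -0.9677)
n_4 = (+0.9950, -0.0995)
n_5 = (+0.5756, +0.8177)
  (0,1): δ = 109.99°  ·
  (0,2): δ = 69.35°  ·
  (0,3): δ = 21.49°  ·
  (0,4): δ = 48.20°  ·
  (0,5): δ = 108.76°  ·
  (1,2): δ = 139.36°  ·
  (1,3): δ = 91.50°  ·
  (1,4): δ = 21.81°  ·
  (1,5): δ = 38.75°  ·
  (2,3): δ = 132.14°  ·
  (2,4): δ = 62.45°  ·
  (2,5): δ = 1.88°  ✓
  (3,4): δ = 110.31°  ·
  (3,5): δ = 49.75°  ·
  (4,5): δ = 119.43°  ·
antipodal pairs: 1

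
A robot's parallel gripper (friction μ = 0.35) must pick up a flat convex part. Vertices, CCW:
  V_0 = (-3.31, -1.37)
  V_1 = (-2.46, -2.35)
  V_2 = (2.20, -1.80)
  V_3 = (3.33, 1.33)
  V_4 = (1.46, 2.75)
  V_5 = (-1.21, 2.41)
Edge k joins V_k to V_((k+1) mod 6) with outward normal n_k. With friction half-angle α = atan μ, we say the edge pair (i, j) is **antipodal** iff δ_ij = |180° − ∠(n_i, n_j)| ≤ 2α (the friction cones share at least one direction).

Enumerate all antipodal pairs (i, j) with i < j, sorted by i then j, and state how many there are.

α = atan 0.35 = 19.29°;  2α = 38.58°
n_0 = (-0.7554, -0.6552)
n_1 = (+0.1172, -0.9931)
n_2 = (+0.9406, -0.3396)
n_3 = (+0.6048, +0.7964)
n_4 = (-0.1263, +0.9920)
n_5 = (-0.8742, +0.4856)
  (0,1): δ = 124.21°  ·
  (0,2): δ = 60.79°  ·
  (0,3): δ = 11.85°  ✓
  (0,4): δ = 56.32°  ·
  (0,5): δ = 110.01°  ·
  (1,2): δ = 116.58°  ·
  (1,3): δ = 43.94°  ·
  (1,4): δ = 0.53°  ✓
  (1,5): δ = 54.21°  ·
  (2,3): δ = 107.36°  ·
  (2,4): δ = 62.89°  ·
  (2,5): δ = 9.20°  ✓
  (3,4): δ = 135.53°  ·
  (3,5): δ = 81.84°  ·
  (4,5): δ = 126.31°  ·
antipodal pairs: 3

count = 3; pairs: (0,3), (1,4), (2,5)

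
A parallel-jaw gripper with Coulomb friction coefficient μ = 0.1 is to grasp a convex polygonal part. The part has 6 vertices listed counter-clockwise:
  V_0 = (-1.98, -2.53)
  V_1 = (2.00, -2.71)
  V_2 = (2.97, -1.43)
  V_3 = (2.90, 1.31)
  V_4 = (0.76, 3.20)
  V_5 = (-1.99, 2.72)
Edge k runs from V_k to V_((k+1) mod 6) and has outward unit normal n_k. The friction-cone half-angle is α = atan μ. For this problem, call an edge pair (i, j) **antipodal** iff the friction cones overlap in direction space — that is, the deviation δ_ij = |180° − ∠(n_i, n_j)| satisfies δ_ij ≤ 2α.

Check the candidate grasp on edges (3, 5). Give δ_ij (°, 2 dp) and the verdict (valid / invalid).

δ = 48.44°, invalid

α = atan 0.1 = 5.71°;  2α = 11.42°
edge 3: e_3 = (-2.14, +1.89);  n_3 = (+0.6620, +0.7495)
edge 5: e_5 = (+0.01, -5.25);  n_5 = (-1.0000, -0.0019)
∠(n_3, n_5) = 131.56°
δ = |180° − 131.56°| = 48.44°
48.44° > 2α = 11.42°  →  invalid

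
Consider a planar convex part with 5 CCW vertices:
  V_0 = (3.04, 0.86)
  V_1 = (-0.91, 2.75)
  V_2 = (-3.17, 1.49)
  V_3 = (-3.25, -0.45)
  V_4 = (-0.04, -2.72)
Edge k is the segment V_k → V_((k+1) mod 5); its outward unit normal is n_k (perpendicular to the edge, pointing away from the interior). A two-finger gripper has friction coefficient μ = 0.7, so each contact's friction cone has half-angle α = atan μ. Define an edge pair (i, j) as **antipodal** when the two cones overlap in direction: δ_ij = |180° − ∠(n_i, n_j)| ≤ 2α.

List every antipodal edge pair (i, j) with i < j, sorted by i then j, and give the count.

count = 5; pairs: (0,2), (0,3), (1,3), (1,4), (2,4)

α = atan 0.7 = 34.99°;  2α = 69.98°
n_0 = (+0.4316, +0.9021)
n_1 = (-0.4870, +0.8734)
n_2 = (-0.9992, +0.0412)
n_3 = (-0.5774, -0.8165)
n_4 = (+0.7581, -0.6522)
  (0,1): δ = 125.29°  ·
  (0,2): δ = 66.79°  ✓
  (0,3): δ = 9.70°  ✓
  (0,4): δ = 74.86°  ·
  (1,2): δ = 121.50°  ·
  (1,3): δ = 64.41°  ✓
  (1,4): δ = 20.15°  ✓
  (2,3): δ = 122.91°  ·
  (2,4): δ = 38.35°  ✓
  (3,4): δ = 95.44°  ·
antipodal pairs: 5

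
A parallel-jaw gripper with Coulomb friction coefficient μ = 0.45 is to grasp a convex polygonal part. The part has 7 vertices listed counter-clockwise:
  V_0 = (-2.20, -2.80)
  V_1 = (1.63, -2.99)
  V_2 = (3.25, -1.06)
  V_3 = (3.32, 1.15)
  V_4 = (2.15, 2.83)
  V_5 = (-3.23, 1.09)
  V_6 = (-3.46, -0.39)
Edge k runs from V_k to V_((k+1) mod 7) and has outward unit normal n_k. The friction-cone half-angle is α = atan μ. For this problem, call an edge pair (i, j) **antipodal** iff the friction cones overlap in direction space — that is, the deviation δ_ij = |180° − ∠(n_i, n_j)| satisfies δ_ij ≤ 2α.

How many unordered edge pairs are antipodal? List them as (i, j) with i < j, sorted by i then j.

count = 7; pairs: (0,4), (1,4), (1,5), (2,5), (2,6), (3,5), (3,6)

α = atan 0.45 = 24.23°;  2α = 48.46°
n_0 = (-0.0495, -0.9988)
n_1 = (+0.7659, -0.6429)
n_2 = (+0.9995, -0.0317)
n_3 = (+0.8206, +0.5715)
n_4 = (-0.3077, +0.9515)
n_5 = (-0.9881, +0.1536)
n_6 = (-0.8862, -0.4633)
  (0,1): δ = 127.17°  ·
  (0,2): δ = 88.97°  ·
  (0,3): δ = 52.31°  ·
  (0,4): δ = 20.76°  ✓
  (0,5): δ = 84.01°  ·
  (0,6): δ = 120.44°  ·
  (1,2): δ = 141.80°  ·
  (1,3): δ = 105.14°  ·
  (1,4): δ = 32.07°  ✓
  (1,5): δ = 31.18°  ✓
  (1,6): δ = 67.61°  ·
  (2,3): δ = 143.33°  ·
  (2,4): δ = 70.26°  ·
  (2,5): δ = 7.02°  ✓
  (2,6): δ = 29.42°  ✓
  (3,4): δ = 106.93°  ·
  (3,5): δ = 43.69°  ✓
  (3,6): δ = 7.25°  ✓
  (4,5): δ = 116.76°  ·
  (4,6): δ = 80.32°  ·
  (5,6): δ = 143.57°  ·
antipodal pairs: 7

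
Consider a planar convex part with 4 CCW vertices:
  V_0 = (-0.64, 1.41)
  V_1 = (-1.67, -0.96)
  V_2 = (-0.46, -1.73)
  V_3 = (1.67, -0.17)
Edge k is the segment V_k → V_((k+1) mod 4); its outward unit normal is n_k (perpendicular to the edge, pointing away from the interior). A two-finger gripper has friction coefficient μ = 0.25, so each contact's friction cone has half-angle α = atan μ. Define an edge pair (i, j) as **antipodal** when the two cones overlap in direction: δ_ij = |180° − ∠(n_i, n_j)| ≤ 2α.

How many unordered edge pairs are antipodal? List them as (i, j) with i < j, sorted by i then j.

α = atan 0.25 = 14.04°;  2α = 28.07°
n_0 = (-0.9171, +0.3986)
n_1 = (-0.5369, -0.8437)
n_2 = (+0.5909, -0.8068)
n_3 = (+0.5646, +0.8254)
  (0,1): δ = 98.98°  ·
  (0,2): δ = 30.29°  ·
  (0,3): δ = 79.12°  ·
  (1,2): δ = 111.31°  ·
  (1,3): δ = 1.90°  ✓
  (2,3): δ = 70.59°  ·
antipodal pairs: 1

count = 1; pairs: (1,3)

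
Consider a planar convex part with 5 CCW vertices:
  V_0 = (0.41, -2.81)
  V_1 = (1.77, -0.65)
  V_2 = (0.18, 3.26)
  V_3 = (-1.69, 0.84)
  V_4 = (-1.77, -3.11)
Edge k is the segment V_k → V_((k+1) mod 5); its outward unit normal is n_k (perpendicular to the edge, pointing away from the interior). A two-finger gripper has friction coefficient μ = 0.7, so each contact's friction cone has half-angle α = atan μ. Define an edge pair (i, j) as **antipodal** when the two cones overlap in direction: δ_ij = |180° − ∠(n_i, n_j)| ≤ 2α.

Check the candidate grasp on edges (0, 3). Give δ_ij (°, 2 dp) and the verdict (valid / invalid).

δ = 31.04°, valid

α = atan 0.7 = 34.99°;  2α = 69.98°
edge 0: e_0 = (+1.36, +2.16);  n_0 = (+0.8462, -0.5328)
edge 3: e_3 = (-0.08, -3.95);  n_3 = (-0.9998, +0.0202)
∠(n_0, n_3) = 148.96°
δ = |180° − 148.96°| = 31.04°
31.04° ≤ 2α = 69.98°  →  valid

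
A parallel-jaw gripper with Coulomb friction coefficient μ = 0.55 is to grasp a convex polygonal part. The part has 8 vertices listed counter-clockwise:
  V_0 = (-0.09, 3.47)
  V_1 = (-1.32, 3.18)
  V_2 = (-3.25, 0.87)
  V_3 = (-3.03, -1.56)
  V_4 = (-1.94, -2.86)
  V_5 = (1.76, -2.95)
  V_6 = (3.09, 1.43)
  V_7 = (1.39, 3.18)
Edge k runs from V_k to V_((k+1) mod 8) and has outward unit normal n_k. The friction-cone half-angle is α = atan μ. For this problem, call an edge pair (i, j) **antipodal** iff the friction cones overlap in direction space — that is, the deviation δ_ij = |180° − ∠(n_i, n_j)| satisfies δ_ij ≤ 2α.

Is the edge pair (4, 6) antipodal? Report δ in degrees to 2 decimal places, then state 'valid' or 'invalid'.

δ = 44.44°, valid

α = atan 0.55 = 28.81°;  2α = 57.62°
edge 4: e_4 = (+3.70, -0.09);  n_4 = (-0.0243, -0.9997)
edge 6: e_6 = (-1.70, +1.75);  n_6 = (+0.7173, +0.6968)
∠(n_4, n_6) = 135.56°
δ = |180° − 135.56°| = 44.44°
44.44° ≤ 2α = 57.62°  →  valid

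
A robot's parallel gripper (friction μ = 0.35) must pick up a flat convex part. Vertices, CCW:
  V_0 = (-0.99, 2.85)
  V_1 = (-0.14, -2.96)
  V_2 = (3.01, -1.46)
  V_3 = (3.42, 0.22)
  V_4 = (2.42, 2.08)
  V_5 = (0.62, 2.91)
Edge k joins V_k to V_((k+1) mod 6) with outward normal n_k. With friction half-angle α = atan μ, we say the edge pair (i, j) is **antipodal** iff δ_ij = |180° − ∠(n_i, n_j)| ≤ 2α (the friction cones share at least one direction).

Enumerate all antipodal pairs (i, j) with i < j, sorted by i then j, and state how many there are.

count = 3; pairs: (0,2), (0,3), (1,5)

α = atan 0.35 = 19.29°;  2α = 38.58°
n_0 = (-0.9895, -0.1448)
n_1 = (+0.4299, -0.9029)
n_2 = (+0.9715, -0.2371)
n_3 = (+0.8808, +0.4735)
n_4 = (+0.4187, +0.9081)
n_5 = (-0.0372, +0.9993)
  (0,1): δ = 72.86°  ·
  (0,2): δ = 22.04°  ✓
  (0,3): δ = 19.94°  ✓
  (0,4): δ = 56.92°  ·
  (0,5): δ = 83.81°  ·
  (1,2): δ = 129.18°  ·
  (1,3): δ = 87.20°  ·
  (1,4): δ = 50.22°  ·
  (1,5): δ = 23.33°  ✓
  (2,3): δ = 138.02°  ·
  (2,4): δ = 101.04°  ·
  (2,5): δ = 74.15°  ·
  (3,4): δ = 143.02°  ·
  (3,5): δ = 116.13°  ·
  (4,5): δ = 153.11°  ·
antipodal pairs: 3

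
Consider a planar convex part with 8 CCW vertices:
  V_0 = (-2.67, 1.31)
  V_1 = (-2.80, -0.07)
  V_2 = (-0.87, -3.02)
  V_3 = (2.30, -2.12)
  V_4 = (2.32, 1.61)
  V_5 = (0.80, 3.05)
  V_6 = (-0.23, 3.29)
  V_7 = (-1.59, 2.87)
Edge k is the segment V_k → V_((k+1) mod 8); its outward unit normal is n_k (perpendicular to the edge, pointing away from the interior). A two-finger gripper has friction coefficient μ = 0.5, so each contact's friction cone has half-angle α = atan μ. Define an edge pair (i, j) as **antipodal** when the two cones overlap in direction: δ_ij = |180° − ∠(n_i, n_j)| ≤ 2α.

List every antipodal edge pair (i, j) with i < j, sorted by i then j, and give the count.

count = 9; pairs: (0,3), (0,4), (1,3), (1,4), (1,5), (2,5), (2,6), (2,7), (3,7)

α = atan 0.5 = 26.57°;  2α = 53.13°
n_0 = (-0.9956, +0.0938)
n_1 = (-0.8368, -0.5475)
n_2 = (+0.2731, -0.9620)
n_3 = (+1.0000, -0.0054)
n_4 = (+0.6877, +0.7260)
n_5 = (+0.2269, +0.9739)
n_6 = (-0.2951, +0.9555)
n_7 = (-0.8222, +0.5692)
  (0,1): δ = 141.42°  ·
  (0,2): δ = 68.77°  ·
  (0,3): δ = 5.07°  ✓
  (0,4): δ = 51.93°  ✓
  (0,5): δ = 82.27°  ·
  (0,6): δ = 112.54°  ·
  (0,7): δ = 150.69°  ·
  (1,2): δ = 107.34°  ·
  (1,3): δ = 33.50°  ✓
  (1,4): δ = 13.35°  ✓
  (1,5): δ = 43.69°  ✓
  (1,6): δ = 73.97°  ·
  (1,7): δ = 112.11°  ·
  (2,3): δ = 106.16°  ·
  (2,4): δ = 59.30°  ·
  (2,5): δ = 28.97°  ✓
  (2,6): δ = 1.31°  ✓
  (2,7): δ = 39.45°  ✓
  (3,4): δ = 133.14°  ·
  (3,5): δ = 102.81°  ·
  (3,6): δ = 72.53°  ·
  (3,7): δ = 34.39°  ✓
  (4,5): δ = 149.66°  ·
  (4,6): δ = 119.39°  ·
  (4,7): δ = 81.24°  ·
  (5,6): δ = 149.72°  ·
  (5,7): δ = 111.58°  ·
  (6,7): δ = 141.86°  ·
antipodal pairs: 9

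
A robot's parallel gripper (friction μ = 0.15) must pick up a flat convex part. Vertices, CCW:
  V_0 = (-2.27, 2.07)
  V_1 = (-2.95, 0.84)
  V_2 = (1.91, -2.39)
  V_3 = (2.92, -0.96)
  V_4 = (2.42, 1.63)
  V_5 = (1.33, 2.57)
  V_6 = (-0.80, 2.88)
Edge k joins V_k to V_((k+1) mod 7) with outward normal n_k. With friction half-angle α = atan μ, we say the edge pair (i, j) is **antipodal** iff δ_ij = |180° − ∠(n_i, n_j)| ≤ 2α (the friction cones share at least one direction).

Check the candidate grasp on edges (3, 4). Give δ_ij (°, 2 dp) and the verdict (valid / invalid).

α = atan 0.15 = 8.53°;  2α = 17.06°
edge 3: e_3 = (-0.50, +2.59);  n_3 = (+0.9819, +0.1896)
edge 4: e_4 = (-1.09, +0.94);  n_4 = (+0.6531, +0.7573)
∠(n_3, n_4) = 38.30°
δ = |180° − 38.30°| = 141.70°
141.70° > 2α = 17.06°  →  invalid

δ = 141.70°, invalid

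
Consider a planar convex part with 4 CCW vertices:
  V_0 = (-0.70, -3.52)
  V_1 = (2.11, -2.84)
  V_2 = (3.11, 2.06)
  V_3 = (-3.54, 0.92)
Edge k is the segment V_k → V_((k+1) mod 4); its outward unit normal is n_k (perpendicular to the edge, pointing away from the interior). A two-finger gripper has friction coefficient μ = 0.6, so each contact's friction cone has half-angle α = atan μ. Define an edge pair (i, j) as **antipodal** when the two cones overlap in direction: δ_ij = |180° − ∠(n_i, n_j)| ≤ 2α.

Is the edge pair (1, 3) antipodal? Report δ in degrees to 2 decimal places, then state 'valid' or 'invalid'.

α = atan 0.6 = 30.96°;  2α = 61.93°
edge 1: e_1 = (+1.00, +4.90);  n_1 = (+0.9798, -0.2000)
edge 3: e_3 = (+2.84, -4.44);  n_3 = (-0.8424, -0.5388)
∠(n_1, n_3) = 135.86°
δ = |180° − 135.86°| = 44.14°
44.14° ≤ 2α = 61.93°  →  valid

δ = 44.14°, valid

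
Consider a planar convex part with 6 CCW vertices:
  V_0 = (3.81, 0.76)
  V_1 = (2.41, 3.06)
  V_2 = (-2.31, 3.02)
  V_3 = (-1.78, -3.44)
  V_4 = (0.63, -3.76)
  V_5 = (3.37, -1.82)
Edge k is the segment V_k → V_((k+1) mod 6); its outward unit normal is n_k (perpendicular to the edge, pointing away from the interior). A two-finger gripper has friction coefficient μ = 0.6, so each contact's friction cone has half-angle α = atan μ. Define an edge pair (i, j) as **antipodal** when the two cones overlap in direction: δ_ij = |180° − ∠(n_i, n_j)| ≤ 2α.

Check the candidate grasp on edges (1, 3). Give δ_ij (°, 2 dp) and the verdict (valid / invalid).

δ = 8.05°, valid

α = atan 0.6 = 30.96°;  2α = 61.93°
edge 1: e_1 = (-4.72, -0.04);  n_1 = (-0.0085, +1.0000)
edge 3: e_3 = (+2.41, -0.32);  n_3 = (-0.1316, -0.9913)
∠(n_1, n_3) = 171.95°
δ = |180° − 171.95°| = 8.05°
8.05° ≤ 2α = 61.93°  →  valid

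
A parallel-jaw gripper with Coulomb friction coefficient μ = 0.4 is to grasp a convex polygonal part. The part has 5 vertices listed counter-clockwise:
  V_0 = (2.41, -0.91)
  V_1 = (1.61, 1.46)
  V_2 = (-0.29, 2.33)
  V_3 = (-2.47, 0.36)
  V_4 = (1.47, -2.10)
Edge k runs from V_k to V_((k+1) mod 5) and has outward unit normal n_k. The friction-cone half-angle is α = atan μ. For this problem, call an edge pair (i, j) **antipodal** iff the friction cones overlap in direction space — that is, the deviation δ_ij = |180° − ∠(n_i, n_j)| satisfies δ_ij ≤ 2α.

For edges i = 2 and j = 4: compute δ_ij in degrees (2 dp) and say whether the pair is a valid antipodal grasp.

δ = 9.59°, valid

α = atan 0.4 = 21.80°;  2α = 43.60°
edge 2: e_2 = (-2.18, -1.97);  n_2 = (-0.6705, +0.7419)
edge 4: e_4 = (+0.94, +1.19);  n_4 = (+0.7847, -0.6199)
∠(n_2, n_4) = 170.41°
δ = |180° − 170.41°| = 9.59°
9.59° ≤ 2α = 43.60°  →  valid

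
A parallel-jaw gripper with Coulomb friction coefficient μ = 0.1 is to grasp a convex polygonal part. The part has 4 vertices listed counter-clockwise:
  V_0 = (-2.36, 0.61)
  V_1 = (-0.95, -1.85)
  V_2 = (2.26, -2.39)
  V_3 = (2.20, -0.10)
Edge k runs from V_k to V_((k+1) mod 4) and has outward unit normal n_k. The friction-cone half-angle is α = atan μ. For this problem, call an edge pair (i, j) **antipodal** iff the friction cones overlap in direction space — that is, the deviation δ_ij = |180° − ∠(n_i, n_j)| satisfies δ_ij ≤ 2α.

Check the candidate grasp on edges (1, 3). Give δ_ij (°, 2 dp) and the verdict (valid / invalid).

α = atan 0.1 = 5.71°;  2α = 11.42°
edge 1: e_1 = (+3.21, -0.54);  n_1 = (-0.1659, -0.9861)
edge 3: e_3 = (-4.56, +0.71);  n_3 = (+0.1538, +0.9881)
∠(n_1, n_3) = 179.30°
δ = |180° − 179.30°| = 0.70°
0.70° ≤ 2α = 11.42°  →  valid

δ = 0.70°, valid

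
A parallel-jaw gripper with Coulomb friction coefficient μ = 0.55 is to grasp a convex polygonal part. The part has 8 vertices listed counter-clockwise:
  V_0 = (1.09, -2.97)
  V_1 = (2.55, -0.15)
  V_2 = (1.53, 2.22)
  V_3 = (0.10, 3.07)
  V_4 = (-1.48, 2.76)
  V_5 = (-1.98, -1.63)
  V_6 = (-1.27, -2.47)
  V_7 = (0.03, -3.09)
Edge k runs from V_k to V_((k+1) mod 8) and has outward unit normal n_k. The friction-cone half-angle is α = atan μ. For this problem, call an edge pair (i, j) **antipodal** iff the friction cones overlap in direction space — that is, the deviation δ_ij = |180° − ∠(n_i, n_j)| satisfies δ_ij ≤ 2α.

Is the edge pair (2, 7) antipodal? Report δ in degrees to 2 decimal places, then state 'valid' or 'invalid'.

α = atan 0.55 = 28.81°;  2α = 57.62°
edge 2: e_2 = (-1.43, +0.85);  n_2 = (+0.5110, +0.8596)
edge 7: e_7 = (+1.06, +0.12);  n_7 = (+0.1125, -0.9937)
∠(n_2, n_7) = 142.81°
δ = |180° − 142.81°| = 37.19°
37.19° ≤ 2α = 57.62°  →  valid

δ = 37.19°, valid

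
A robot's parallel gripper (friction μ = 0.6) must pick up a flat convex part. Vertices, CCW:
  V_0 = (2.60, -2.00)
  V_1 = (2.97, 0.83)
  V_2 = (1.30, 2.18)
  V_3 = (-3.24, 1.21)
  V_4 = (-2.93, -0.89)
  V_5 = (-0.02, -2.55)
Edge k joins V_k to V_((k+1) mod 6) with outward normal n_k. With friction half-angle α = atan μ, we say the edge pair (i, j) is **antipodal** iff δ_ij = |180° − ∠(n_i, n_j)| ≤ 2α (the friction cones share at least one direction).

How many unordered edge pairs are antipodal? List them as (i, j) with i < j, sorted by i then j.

count = 6; pairs: (0,3), (1,3), (1,4), (1,5), (2,4), (2,5)

α = atan 0.6 = 30.96°;  2α = 61.93°
n_0 = (+0.9916, -0.1296)
n_1 = (+0.6287, +0.7777)
n_2 = (-0.2089, +0.9779)
n_3 = (-0.9893, -0.1460)
n_4 = (-0.4955, -0.8686)
n_5 = (+0.2054, -0.9787)
  (0,1): δ = 121.50°  ·
  (0,2): δ = 70.49°  ·
  (0,3): δ = 15.85°  ✓
  (0,4): δ = 67.75°  ·
  (0,5): δ = 109.30°  ·
  (1,2): δ = 128.99°  ·
  (1,3): δ = 42.65°  ✓
  (1,4): δ = 9.25°  ✓
  (1,5): δ = 50.81°  ✓
  (2,3): δ = 93.66°  ·
  (2,4): δ = 41.76°  ✓
  (2,5): δ = 0.20°  ✓
  (3,4): δ = 128.10°  ·
  (3,5): δ = 86.54°  ·
  (4,5): δ = 138.44°  ·
antipodal pairs: 6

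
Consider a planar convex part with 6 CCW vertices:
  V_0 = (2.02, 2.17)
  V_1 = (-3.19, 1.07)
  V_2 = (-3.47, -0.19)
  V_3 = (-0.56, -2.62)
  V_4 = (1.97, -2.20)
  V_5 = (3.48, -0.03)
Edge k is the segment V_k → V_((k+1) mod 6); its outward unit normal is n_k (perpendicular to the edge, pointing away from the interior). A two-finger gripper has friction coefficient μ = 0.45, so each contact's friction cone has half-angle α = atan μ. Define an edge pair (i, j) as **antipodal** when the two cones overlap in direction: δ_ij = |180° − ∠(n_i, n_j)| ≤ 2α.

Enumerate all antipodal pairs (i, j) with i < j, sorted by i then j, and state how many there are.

α = atan 0.45 = 24.23°;  2α = 48.46°
n_0 = (-0.2066, +0.9784)
n_1 = (-0.9762, +0.2169)
n_2 = (-0.6410, -0.7676)
n_3 = (+0.1638, -0.9865)
n_4 = (+0.8208, -0.5712)
n_5 = (+0.8332, +0.5530)
  (0,1): δ = 114.45°  ·
  (0,2): δ = 51.79°  ·
  (0,3): δ = 2.50°  ✓
  (0,4): δ = 43.25°  ✓
  (0,5): δ = 111.65°  ·
  (1,2): δ = 117.33°  ·
  (1,3): δ = 68.05°  ·
  (1,4): δ = 22.30°  ✓
  (1,5): δ = 46.10°  ✓
  (2,3): δ = 130.71°  ·
  (2,4): δ = 84.97°  ·
  (2,5): δ = 16.57°  ✓
  (3,4): δ = 134.26°  ·
  (3,5): δ = 65.86°  ·
  (4,5): δ = 111.60°  ·
antipodal pairs: 5

count = 5; pairs: (0,3), (0,4), (1,4), (1,5), (2,5)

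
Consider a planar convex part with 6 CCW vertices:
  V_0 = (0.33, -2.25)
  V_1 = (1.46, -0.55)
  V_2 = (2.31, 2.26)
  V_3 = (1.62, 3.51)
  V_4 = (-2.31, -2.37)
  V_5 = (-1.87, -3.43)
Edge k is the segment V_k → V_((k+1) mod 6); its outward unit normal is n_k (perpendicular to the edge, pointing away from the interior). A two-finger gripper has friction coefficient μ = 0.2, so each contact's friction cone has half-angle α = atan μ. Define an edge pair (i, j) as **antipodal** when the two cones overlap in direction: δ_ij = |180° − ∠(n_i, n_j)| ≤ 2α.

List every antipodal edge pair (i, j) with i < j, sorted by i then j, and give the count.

count = 3; pairs: (0,3), (1,3), (2,4)

α = atan 0.2 = 11.31°;  2α = 22.62°
n_0 = (+0.8328, -0.5536)
n_1 = (+0.9572, -0.2895)
n_2 = (+0.8755, +0.4833)
n_3 = (-0.8314, +0.5557)
n_4 = (-0.9236, -0.3834)
n_5 = (+0.4727, -0.8812)
  (0,1): δ = 163.22°  ·
  (0,2): δ = 117.49°  ·
  (0,3): δ = 0.15°  ✓
  (0,4): δ = 56.16°  ·
  (0,5): δ = 151.82°  ·
  (1,2): δ = 134.27°  ·
  (1,3): δ = 16.93°  ✓
  (1,4): δ = 39.37°  ·
  (1,5): δ = 135.04°  ·
  (2,3): δ = 62.66°  ·
  (2,4): δ = 6.36°  ✓
  (2,5): δ = 89.31°  ·
  (3,4): δ = 123.70°  ·
  (3,5): δ = 28.04°  ·
  (4,5): δ = 84.34°  ·
antipodal pairs: 3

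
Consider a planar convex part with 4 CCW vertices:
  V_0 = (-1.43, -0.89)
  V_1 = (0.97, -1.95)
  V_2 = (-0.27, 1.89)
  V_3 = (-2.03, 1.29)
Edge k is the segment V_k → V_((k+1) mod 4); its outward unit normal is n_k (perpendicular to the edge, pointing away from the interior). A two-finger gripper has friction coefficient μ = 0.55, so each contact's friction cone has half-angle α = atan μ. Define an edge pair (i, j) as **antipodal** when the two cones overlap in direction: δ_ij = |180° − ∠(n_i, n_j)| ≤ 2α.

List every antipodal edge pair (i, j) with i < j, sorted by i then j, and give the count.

count = 3; pairs: (0,1), (0,2), (1,3)

α = atan 0.55 = 28.81°;  2α = 57.62°
n_0 = (-0.4040, -0.9148)
n_1 = (+0.9516, +0.3073)
n_2 = (-0.3227, +0.9465)
n_3 = (-0.9641, -0.2654)
  (0,1): δ = 48.27°  ✓
  (0,2): δ = 42.65°  ✓
  (0,3): δ = 129.22°  ·
  (1,2): δ = 89.07°  ·
  (1,3): δ = 2.51°  ✓
  (2,3): δ = 93.44°  ·
antipodal pairs: 3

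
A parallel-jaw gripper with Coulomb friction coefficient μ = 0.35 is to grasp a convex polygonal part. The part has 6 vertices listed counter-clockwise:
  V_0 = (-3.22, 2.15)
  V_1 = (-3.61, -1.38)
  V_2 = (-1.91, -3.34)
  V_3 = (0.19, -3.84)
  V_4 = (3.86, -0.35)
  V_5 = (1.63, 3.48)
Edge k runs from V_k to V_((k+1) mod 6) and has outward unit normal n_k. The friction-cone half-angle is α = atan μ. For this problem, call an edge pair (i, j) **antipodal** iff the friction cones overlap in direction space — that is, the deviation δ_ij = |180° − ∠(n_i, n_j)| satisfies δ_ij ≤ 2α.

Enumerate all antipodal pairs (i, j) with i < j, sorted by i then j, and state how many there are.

count = 4; pairs: (0,4), (1,4), (2,5), (3,5)

α = atan 0.35 = 19.29°;  2α = 38.58°
n_0 = (-0.9940, +0.1098)
n_1 = (-0.7554, -0.6552)
n_2 = (-0.2316, -0.9728)
n_3 = (+0.6891, -0.7247)
n_4 = (+0.8642, +0.5032)
n_5 = (-0.2645, +0.9644)
  (0,1): δ = 132.76°  ·
  (0,2): δ = 97.09°  ·
  (0,3): δ = 40.14°  ·
  (0,4): δ = 36.51°  ✓
  (0,5): δ = 111.64°  ·
  (1,2): δ = 144.33°  ·
  (1,3): δ = 87.38°  ·
  (1,4): δ = 10.73°  ✓
  (1,5): δ = 64.40°  ·
  (2,3): δ = 123.05°  ·
  (2,4): δ = 46.40°  ·
  (2,5): δ = 28.73°  ✓
  (3,4): δ = 103.35°  ·
  (3,5): δ = 28.22°  ✓
  (4,5): δ = 104.87°  ·
antipodal pairs: 4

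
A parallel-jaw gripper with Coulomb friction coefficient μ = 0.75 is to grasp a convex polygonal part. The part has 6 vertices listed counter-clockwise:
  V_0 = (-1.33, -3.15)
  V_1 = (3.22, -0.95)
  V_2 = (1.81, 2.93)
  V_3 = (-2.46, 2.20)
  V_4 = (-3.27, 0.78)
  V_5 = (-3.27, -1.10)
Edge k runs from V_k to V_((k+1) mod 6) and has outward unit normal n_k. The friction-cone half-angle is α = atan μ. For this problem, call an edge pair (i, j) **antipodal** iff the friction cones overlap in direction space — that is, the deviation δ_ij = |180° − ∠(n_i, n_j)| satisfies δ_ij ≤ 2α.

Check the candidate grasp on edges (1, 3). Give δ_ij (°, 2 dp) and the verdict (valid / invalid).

δ = 49.67°, valid

α = atan 0.75 = 36.87°;  2α = 73.74°
edge 1: e_1 = (-1.41, +3.88);  n_1 = (+0.9399, +0.3415)
edge 3: e_3 = (-0.81, -1.42);  n_3 = (-0.8686, +0.4955)
∠(n_1, n_3) = 130.33°
δ = |180° − 130.33°| = 49.67°
49.67° ≤ 2α = 73.74°  →  valid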